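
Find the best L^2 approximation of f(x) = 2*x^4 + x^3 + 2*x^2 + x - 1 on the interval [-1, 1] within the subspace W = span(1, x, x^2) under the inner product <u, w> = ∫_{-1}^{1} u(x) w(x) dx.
g(x) = 26*x^2/7 + 8*x/5 - 41/35

The best approximation g ∈ W is the orthogonal projection of f onto W. Writing g = a_0 + a_1 x + a_2 x^2, the coefficients solve the normal equations G · a = b where
  G_{ij} = <φ_i, φ_j> and b_i = <f, φ_i>, with φ_0 = 1, φ_1 = x, φ_2 = x^2.
G =
  [2, 0, 2/3]
  [0, 2/3, 0]
  [2/3, 0, 2/5],
b = (2/15, 16/15, 74/105).
Solving gives a_0 = -41/35, a_1 = 8/5, a_2 = 26/7, so
  g(x) = 26*x^2/7 + 8*x/5 - 41/35.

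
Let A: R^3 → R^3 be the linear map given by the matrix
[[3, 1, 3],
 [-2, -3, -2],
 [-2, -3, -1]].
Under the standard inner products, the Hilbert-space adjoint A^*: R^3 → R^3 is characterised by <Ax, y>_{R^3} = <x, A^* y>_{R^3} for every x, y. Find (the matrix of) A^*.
A^* = A^T =
[[3, -2, -2],
 [1, -3, -3],
 [3, -2, -1]]

For real matrices with standard dot products, the defining identity <Ax, y> = <x, A^* y> gives (Ax)^T y = x^T (A^*) y, i.e. x^T A^T y = x^T (A^*) y. Since this holds for all x, y, we must have A^* = A^T. Therefore
A^* =
[[3, -2, -2],
 [1, -3, -3],
 [3, -2, -1]].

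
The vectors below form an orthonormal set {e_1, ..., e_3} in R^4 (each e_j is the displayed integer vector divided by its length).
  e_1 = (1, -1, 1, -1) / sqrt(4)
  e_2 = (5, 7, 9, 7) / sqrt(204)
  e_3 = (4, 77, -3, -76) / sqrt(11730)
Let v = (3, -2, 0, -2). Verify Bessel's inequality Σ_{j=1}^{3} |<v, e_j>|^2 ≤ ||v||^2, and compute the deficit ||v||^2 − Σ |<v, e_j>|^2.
Σ |<v, e_j>|^2 = 301/23; ||v||^2 = 17; deficit = 90/23

Write each e_j = u_j / sqrt(<u_j, u_j>) where u_j is the displayed integer vector. Then <v, e_j> = <v, u_j> / sqrt(<u_j, u_j>), so |<v, e_j>|^2 = <v, u_j>^2 / <u_j, u_j>.
Coefficients: <v, e_1> = 7/sqrt(4), <v, e_2> = -13/sqrt(204), <v, e_3> = 10/sqrt(11730).
Square and sum: Σ |<v, e_j>|^2 = 301/23.
Compute ||v||^2 = v·v = 17.
Deficit = 17 − 301/23 = 90/23 ≥ 0, confirming Bessel's inequality. (The deficit equals ||v − Σ <v,e_j> e_j||^2, the squared distance from v to span{e_j}.)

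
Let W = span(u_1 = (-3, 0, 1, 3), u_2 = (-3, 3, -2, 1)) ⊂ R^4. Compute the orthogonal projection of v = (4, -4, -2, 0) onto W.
proj_W(v) = (1086/337, -720/337, 358/337, -606/337)

Set up U = [u_1 | ... | u_2] ∈ R^(4×2). The projector onto W = col(U) is P = U (U^T U)^(-1) U^T.
Compute U^T U =
  [19, 10]
  [10, 23],
and U^T v = (-14, -20).
Solve U^T U · c = U^T v for the coefficients: c = (-122/337, -240/337). The projection is proj_W(v) = U c.
Check: (v - proj_W(v)) · u_1 = 0  (should be 0).
Check: (v - proj_W(v)) · u_2 = 0  (should be 0).
Result: proj_W(v) = (1086/337, -720/337, 358/337, -606/337).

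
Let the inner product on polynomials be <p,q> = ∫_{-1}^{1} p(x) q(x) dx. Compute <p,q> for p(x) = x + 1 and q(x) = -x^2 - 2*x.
<p,q> = -2

Expand the product: p(x)·q(x) = -x^3 - 3*x^2 - 2*x.
∫_{-1}^{1} of each monomial x^k gives [2/(k+1) if k even, 0 if k odd]. Integrating term-by-term (or equivalently evaluating the antiderivative F(x) = -x^4/4 - x^3 - x^2 at the endpoints):
  F(1) − F(−1) = -9/4 − (-1/4) = -2.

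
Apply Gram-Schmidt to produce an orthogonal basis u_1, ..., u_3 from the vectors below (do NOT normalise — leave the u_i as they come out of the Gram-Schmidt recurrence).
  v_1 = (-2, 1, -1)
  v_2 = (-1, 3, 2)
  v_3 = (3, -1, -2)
Orthogonal basis:
  u_1 = (-2, 1, -1)
  u_2 = (0, 5/2, 5/2)
  u_3 = (4/3, 4/3, -4/3)

Apply the Gram-Schmidt recurrence
  u_1 = v_1
  u_i = v_i − Σ_{j<i} ((v_i · u_j) / (u_j · u_j)) · u_j.

Step by step this gives:
  u_1 = (-2, 1, -1)
  u_2 = (0, 5/2, 5/2)
  u_3 = (4/3, 4/3, -4/3)

Orthogonality check:
  u_2 · u_1 = 0 (should be 0)
  u_3 · u_1 = 0 (should be 0)
  u_3 · u_2 = 0 (should be 0)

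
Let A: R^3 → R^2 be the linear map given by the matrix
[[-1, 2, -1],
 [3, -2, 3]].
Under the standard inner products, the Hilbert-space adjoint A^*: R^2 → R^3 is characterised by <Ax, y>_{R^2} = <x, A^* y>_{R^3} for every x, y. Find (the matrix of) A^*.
A^* = A^T =
[[-1, 3],
 [2, -2],
 [-1, 3]]

For real matrices with standard dot products, the defining identity <Ax, y> = <x, A^* y> gives (Ax)^T y = x^T (A^*) y, i.e. x^T A^T y = x^T (A^*) y. Since this holds for all x, y, we must have A^* = A^T. Therefore
A^* =
[[-1, 3],
 [2, -2],
 [-1, 3]].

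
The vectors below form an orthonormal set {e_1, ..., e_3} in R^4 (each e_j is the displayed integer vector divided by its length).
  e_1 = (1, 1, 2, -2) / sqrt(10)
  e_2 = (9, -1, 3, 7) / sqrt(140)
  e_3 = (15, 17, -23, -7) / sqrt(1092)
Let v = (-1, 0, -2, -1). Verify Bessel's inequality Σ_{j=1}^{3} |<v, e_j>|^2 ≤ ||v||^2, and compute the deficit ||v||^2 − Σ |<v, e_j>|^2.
Σ |<v, e_j>|^2 = 443/78; ||v||^2 = 6; deficit = 25/78

Write each e_j = u_j / sqrt(<u_j, u_j>) where u_j is the displayed integer vector. Then <v, e_j> = <v, u_j> / sqrt(<u_j, u_j>), so |<v, e_j>|^2 = <v, u_j>^2 / <u_j, u_j>.
Coefficients: <v, e_1> = -3/sqrt(10), <v, e_2> = -22/sqrt(140), <v, e_3> = 38/sqrt(1092).
Square and sum: Σ |<v, e_j>|^2 = 443/78.
Compute ||v||^2 = v·v = 6.
Deficit = 6 − 443/78 = 25/78 ≥ 0, confirming Bessel's inequality. (The deficit equals ||v − Σ <v,e_j> e_j||^2, the squared distance from v to span{e_j}.)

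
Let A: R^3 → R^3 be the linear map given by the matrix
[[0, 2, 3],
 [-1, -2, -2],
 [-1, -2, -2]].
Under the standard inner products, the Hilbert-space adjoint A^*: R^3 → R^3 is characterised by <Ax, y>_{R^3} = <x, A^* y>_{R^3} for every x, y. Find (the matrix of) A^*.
A^* = A^T =
[[0, -1, -1],
 [2, -2, -2],
 [3, -2, -2]]

For real matrices with standard dot products, the defining identity <Ax, y> = <x, A^* y> gives (Ax)^T y = x^T (A^*) y, i.e. x^T A^T y = x^T (A^*) y. Since this holds for all x, y, we must have A^* = A^T. Therefore
A^* =
[[0, -1, -1],
 [2, -2, -2],
 [3, -2, -2]].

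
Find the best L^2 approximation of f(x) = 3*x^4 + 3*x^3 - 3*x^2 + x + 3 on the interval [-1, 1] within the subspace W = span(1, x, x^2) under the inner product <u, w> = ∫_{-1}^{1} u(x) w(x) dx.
g(x) = -3*x^2/7 + 14*x/5 + 96/35

The best approximation g ∈ W is the orthogonal projection of f onto W. Writing g = a_0 + a_1 x + a_2 x^2, the coefficients solve the normal equations G · a = b where
  G_{ij} = <φ_i, φ_j> and b_i = <f, φ_i>, with φ_0 = 1, φ_1 = x, φ_2 = x^2.
G =
  [2, 0, 2/3]
  [0, 2/3, 0]
  [2/3, 0, 2/5],
b = (26/5, 28/15, 58/35).
Solving gives a_0 = 96/35, a_1 = 14/5, a_2 = -3/7, so
  g(x) = -3*x^2/7 + 14*x/5 + 96/35.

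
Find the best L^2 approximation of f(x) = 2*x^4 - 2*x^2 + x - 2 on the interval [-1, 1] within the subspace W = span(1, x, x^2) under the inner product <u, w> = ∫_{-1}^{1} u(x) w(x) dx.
g(x) = -2*x^2/7 + x - 76/35

The best approximation g ∈ W is the orthogonal projection of f onto W. Writing g = a_0 + a_1 x + a_2 x^2, the coefficients solve the normal equations G · a = b where
  G_{ij} = <φ_i, φ_j> and b_i = <f, φ_i>, with φ_0 = 1, φ_1 = x, φ_2 = x^2.
G =
  [2, 0, 2/3]
  [0, 2/3, 0]
  [2/3, 0, 2/5],
b = (-68/15, 2/3, -164/105).
Solving gives a_0 = -76/35, a_1 = 1, a_2 = -2/7, so
  g(x) = -2*x^2/7 + x - 76/35.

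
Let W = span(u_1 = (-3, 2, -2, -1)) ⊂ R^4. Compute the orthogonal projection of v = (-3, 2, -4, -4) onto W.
proj_W(v) = (-25/6, 25/9, -25/9, -25/18)

Set up U = [u_1 | ... | u_1] ∈ R^(4×1). The projector onto W = col(U) is P = U (U^T U)^(-1) U^T.
Compute U^T U =
  [18],
and U^T v = (25).
Solve U^T U · c = U^T v for the coefficients: c = (25/18). The projection is proj_W(v) = U c.
Check: (v - proj_W(v)) · u_1 = 0  (should be 0).
Result: proj_W(v) = (-25/6, 25/9, -25/9, -25/18).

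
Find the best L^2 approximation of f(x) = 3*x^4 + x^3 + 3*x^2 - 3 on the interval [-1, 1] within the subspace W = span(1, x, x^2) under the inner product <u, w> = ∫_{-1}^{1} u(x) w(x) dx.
g(x) = 39*x^2/7 + 3*x/5 - 114/35

The best approximation g ∈ W is the orthogonal projection of f onto W. Writing g = a_0 + a_1 x + a_2 x^2, the coefficients solve the normal equations G · a = b where
  G_{ij} = <φ_i, φ_j> and b_i = <f, φ_i>, with φ_0 = 1, φ_1 = x, φ_2 = x^2.
G =
  [2, 0, 2/3]
  [0, 2/3, 0]
  [2/3, 0, 2/5],
b = (-14/5, 2/5, 2/35).
Solving gives a_0 = -114/35, a_1 = 3/5, a_2 = 39/7, so
  g(x) = 39*x^2/7 + 3*x/5 - 114/35.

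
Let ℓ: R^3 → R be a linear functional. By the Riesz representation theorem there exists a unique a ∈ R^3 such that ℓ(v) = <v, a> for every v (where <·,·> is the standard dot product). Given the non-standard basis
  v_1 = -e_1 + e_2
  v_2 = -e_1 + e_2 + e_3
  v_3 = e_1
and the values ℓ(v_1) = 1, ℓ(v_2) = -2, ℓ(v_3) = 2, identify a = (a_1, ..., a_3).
a = (2, 3, -3)

Write a = (a_1, ..., a_3) in the standard basis. For each basis vector v_i, ℓ(v_i) = <v_i, a> is a linear equation in the a_j's. Collect the n equations into a matrix system V a = ℓ, where row i of V is v_i (expressed in the standard basis). Since V is invertible (lower-triangular with 1s on the diagonal, up to permutation), solve by back-substitution:
  V =
[[-1, 1, 0],
 [-1, 1, 1],
 [1, 0, 0]]
  V a = (1, -2, 2)
Solving gives a = (2, 3, -3).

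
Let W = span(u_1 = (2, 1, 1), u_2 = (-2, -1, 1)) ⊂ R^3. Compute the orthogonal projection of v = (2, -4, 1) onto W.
proj_W(v) = (0, 0, 1)

Set up U = [u_1 | ... | u_2] ∈ R^(3×2). The projector onto W = col(U) is P = U (U^T U)^(-1) U^T.
Compute U^T U =
  [6, -4]
  [-4, 6],
and U^T v = (1, 1).
Solve U^T U · c = U^T v for the coefficients: c = (1/2, 1/2). The projection is proj_W(v) = U c.
Check: (v - proj_W(v)) · u_1 = 0  (should be 0).
Check: (v - proj_W(v)) · u_2 = 0  (should be 0).
Result: proj_W(v) = (0, 0, 1).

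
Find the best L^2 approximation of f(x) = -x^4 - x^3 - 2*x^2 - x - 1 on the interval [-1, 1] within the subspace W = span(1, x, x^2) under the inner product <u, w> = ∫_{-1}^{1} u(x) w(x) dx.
g(x) = -20*x^2/7 - 8*x/5 - 32/35

The best approximation g ∈ W is the orthogonal projection of f onto W. Writing g = a_0 + a_1 x + a_2 x^2, the coefficients solve the normal equations G · a = b where
  G_{ij} = <φ_i, φ_j> and b_i = <f, φ_i>, with φ_0 = 1, φ_1 = x, φ_2 = x^2.
G =
  [2, 0, 2/3]
  [0, 2/3, 0]
  [2/3, 0, 2/5],
b = (-56/15, -16/15, -184/105).
Solving gives a_0 = -32/35, a_1 = -8/5, a_2 = -20/7, so
  g(x) = -20*x^2/7 - 8*x/5 - 32/35.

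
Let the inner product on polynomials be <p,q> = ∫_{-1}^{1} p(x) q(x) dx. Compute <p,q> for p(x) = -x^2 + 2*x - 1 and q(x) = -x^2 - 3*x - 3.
<p,q> = 76/15

Expand the product: p(x)·q(x) = x^4 + x^3 - 2*x^2 - 3*x + 3.
∫_{-1}^{1} of each monomial x^k gives [2/(k+1) if k even, 0 if k odd]. Integrating term-by-term (or equivalently evaluating the antiderivative F(x) = x^5/5 + x^4/4 - 2*x^3/3 - 3*x^2/2 + 3*x at the endpoints):
  F(1) − F(−1) = 77/60 − (-227/60) = 76/15.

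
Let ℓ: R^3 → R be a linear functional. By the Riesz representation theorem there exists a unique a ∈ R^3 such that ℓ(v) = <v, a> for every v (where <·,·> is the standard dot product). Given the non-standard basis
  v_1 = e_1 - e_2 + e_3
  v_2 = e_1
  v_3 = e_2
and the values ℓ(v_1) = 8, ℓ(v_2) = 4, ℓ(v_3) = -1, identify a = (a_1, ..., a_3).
a = (4, -1, 3)

Write a = (a_1, ..., a_3) in the standard basis. For each basis vector v_i, ℓ(v_i) = <v_i, a> is a linear equation in the a_j's. Collect the n equations into a matrix system V a = ℓ, where row i of V is v_i (expressed in the standard basis). Since V is invertible (lower-triangular with 1s on the diagonal, up to permutation), solve by back-substitution:
  V =
[[1, -1, 1],
 [1, 0, 0],
 [0, 1, 0]]
  V a = (8, 4, -1)
Solving gives a = (4, -1, 3).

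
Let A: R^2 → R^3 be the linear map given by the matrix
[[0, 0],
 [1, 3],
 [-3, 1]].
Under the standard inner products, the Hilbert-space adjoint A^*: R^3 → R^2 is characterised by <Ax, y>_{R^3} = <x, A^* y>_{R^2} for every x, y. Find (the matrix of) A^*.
A^* = A^T =
[[0, 1, -3],
 [0, 3, 1]]

For real matrices with standard dot products, the defining identity <Ax, y> = <x, A^* y> gives (Ax)^T y = x^T (A^*) y, i.e. x^T A^T y = x^T (A^*) y. Since this holds for all x, y, we must have A^* = A^T. Therefore
A^* =
[[0, 1, -3],
 [0, 3, 1]].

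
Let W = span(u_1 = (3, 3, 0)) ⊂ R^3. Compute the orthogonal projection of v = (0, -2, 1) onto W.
proj_W(v) = (-1, -1, 0)

Set up U = [u_1 | ... | u_1] ∈ R^(3×1). The projector onto W = col(U) is P = U (U^T U)^(-1) U^T.
Compute U^T U =
  [18],
and U^T v = (-6).
Solve U^T U · c = U^T v for the coefficients: c = (-1/3). The projection is proj_W(v) = U c.
Check: (v - proj_W(v)) · u_1 = 0  (should be 0).
Result: proj_W(v) = (-1, -1, 0).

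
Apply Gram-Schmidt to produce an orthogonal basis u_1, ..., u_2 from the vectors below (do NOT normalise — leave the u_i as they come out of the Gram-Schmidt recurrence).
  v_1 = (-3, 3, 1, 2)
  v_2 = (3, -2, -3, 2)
Orthogonal basis:
  u_1 = (-3, 3, 1, 2)
  u_2 = (27/23, -4/23, -55/23, 74/23)

Apply the Gram-Schmidt recurrence
  u_1 = v_1
  u_i = v_i − Σ_{j<i} ((v_i · u_j) / (u_j · u_j)) · u_j.

Step by step this gives:
  u_1 = (-3, 3, 1, 2)
  u_2 = (27/23, -4/23, -55/23, 74/23)

Orthogonality check:
  u_2 · u_1 = 0 (should be 0)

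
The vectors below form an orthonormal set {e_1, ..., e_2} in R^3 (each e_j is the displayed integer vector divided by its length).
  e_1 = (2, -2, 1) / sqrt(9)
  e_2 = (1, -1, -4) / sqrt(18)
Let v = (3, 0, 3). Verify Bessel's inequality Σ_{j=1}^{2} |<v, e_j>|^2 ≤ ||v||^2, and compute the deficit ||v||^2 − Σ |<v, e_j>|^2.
Σ |<v, e_j>|^2 = 27/2; ||v||^2 = 18; deficit = 9/2

Write each e_j = u_j / sqrt(<u_j, u_j>) where u_j is the displayed integer vector. Then <v, e_j> = <v, u_j> / sqrt(<u_j, u_j>), so |<v, e_j>|^2 = <v, u_j>^2 / <u_j, u_j>.
Coefficients: <v, e_1> = 9/sqrt(9), <v, e_2> = -9/sqrt(18).
Square and sum: Σ |<v, e_j>|^2 = 27/2.
Compute ||v||^2 = v·v = 18.
Deficit = 18 − 27/2 = 9/2 ≥ 0, confirming Bessel's inequality. (The deficit equals ||v − Σ <v,e_j> e_j||^2, the squared distance from v to span{e_j}.)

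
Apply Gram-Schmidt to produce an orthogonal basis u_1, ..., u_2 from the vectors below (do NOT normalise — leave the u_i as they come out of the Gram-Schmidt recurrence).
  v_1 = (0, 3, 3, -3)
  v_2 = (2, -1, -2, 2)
Orthogonal basis:
  u_1 = (0, 3, 3, -3)
  u_2 = (2, 2/3, -1/3, 1/3)

Apply the Gram-Schmidt recurrence
  u_1 = v_1
  u_i = v_i − Σ_{j<i} ((v_i · u_j) / (u_j · u_j)) · u_j.

Step by step this gives:
  u_1 = (0, 3, 3, -3)
  u_2 = (2, 2/3, -1/3, 1/3)

Orthogonality check:
  u_2 · u_1 = 0 (should be 0)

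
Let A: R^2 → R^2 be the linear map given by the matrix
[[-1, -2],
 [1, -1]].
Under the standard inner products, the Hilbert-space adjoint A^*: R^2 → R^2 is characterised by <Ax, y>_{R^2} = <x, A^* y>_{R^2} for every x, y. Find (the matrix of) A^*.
A^* = A^T =
[[-1, 1],
 [-2, -1]]

For real matrices with standard dot products, the defining identity <Ax, y> = <x, A^* y> gives (Ax)^T y = x^T (A^*) y, i.e. x^T A^T y = x^T (A^*) y. Since this holds for all x, y, we must have A^* = A^T. Therefore
A^* =
[[-1, 1],
 [-2, -1]].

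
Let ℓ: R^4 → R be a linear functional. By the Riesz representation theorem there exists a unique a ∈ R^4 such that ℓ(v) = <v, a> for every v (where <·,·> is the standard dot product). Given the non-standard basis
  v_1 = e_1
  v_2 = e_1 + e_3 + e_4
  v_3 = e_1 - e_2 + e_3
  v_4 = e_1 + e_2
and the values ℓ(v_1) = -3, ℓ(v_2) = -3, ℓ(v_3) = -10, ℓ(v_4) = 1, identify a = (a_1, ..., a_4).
a = (-3, 4, -3, 3)

Write a = (a_1, ..., a_4) in the standard basis. For each basis vector v_i, ℓ(v_i) = <v_i, a> is a linear equation in the a_j's. Collect the n equations into a matrix system V a = ℓ, where row i of V is v_i (expressed in the standard basis). Since V is invertible (lower-triangular with 1s on the diagonal, up to permutation), solve by back-substitution:
  V =
[[1, 0, 0, 0],
 [1, 0, 1, 1],
 [1, -1, 1, 0],
 [1, 1, 0, 0]]
  V a = (-3, -3, -10, 1)
Solving gives a = (-3, 4, -3, 3).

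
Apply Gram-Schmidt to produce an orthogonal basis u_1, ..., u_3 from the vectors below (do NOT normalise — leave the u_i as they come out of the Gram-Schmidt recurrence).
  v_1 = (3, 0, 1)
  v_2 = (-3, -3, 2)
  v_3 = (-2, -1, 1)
Orthogonal basis:
  u_1 = (3, 0, 1)
  u_2 = (-9/10, -3, 27/10)
  u_3 = (-2/19, 6/19, 6/19)

Apply the Gram-Schmidt recurrence
  u_1 = v_1
  u_i = v_i − Σ_{j<i} ((v_i · u_j) / (u_j · u_j)) · u_j.

Step by step this gives:
  u_1 = (3, 0, 1)
  u_2 = (-9/10, -3, 27/10)
  u_3 = (-2/19, 6/19, 6/19)

Orthogonality check:
  u_2 · u_1 = 0 (should be 0)
  u_3 · u_1 = 0 (should be 0)
  u_3 · u_2 = 0 (should be 0)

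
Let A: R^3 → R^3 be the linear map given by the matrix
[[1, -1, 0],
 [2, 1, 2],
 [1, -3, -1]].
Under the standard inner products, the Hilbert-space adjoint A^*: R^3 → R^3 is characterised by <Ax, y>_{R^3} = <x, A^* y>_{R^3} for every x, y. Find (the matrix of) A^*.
A^* = A^T =
[[1, 2, 1],
 [-1, 1, -3],
 [0, 2, -1]]

For real matrices with standard dot products, the defining identity <Ax, y> = <x, A^* y> gives (Ax)^T y = x^T (A^*) y, i.e. x^T A^T y = x^T (A^*) y. Since this holds for all x, y, we must have A^* = A^T. Therefore
A^* =
[[1, 2, 1],
 [-1, 1, -3],
 [0, 2, -1]].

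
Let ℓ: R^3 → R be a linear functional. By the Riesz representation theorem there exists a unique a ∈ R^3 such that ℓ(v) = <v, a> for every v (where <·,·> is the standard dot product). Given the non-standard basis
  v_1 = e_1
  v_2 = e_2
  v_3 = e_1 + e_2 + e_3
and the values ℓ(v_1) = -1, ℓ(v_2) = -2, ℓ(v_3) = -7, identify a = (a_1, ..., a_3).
a = (-1, -2, -4)

Write a = (a_1, ..., a_3) in the standard basis. For each basis vector v_i, ℓ(v_i) = <v_i, a> is a linear equation in the a_j's. Collect the n equations into a matrix system V a = ℓ, where row i of V is v_i (expressed in the standard basis). Since V is invertible (lower-triangular with 1s on the diagonal, up to permutation), solve by back-substitution:
  V =
[[1, 0, 0],
 [0, 1, 0],
 [1, 1, 1]]
  V a = (-1, -2, -7)
Solving gives a = (-1, -2, -4).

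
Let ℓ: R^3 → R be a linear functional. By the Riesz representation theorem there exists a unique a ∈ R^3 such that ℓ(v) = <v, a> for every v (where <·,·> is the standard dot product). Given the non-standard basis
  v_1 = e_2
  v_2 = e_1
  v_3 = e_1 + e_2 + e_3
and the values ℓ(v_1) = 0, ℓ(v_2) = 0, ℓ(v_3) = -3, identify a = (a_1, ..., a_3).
a = (0, 0, -3)

Write a = (a_1, ..., a_3) in the standard basis. For each basis vector v_i, ℓ(v_i) = <v_i, a> is a linear equation in the a_j's. Collect the n equations into a matrix system V a = ℓ, where row i of V is v_i (expressed in the standard basis). Since V is invertible (lower-triangular with 1s on the diagonal, up to permutation), solve by back-substitution:
  V =
[[0, 1, 0],
 [1, 0, 0],
 [1, 1, 1]]
  V a = (0, 0, -3)
Solving gives a = (0, 0, -3).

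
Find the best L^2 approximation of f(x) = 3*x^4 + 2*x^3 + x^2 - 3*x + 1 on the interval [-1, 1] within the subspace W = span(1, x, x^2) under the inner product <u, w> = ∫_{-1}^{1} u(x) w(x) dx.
g(x) = 25*x^2/7 - 9*x/5 + 26/35

The best approximation g ∈ W is the orthogonal projection of f onto W. Writing g = a_0 + a_1 x + a_2 x^2, the coefficients solve the normal equations G · a = b where
  G_{ij} = <φ_i, φ_j> and b_i = <f, φ_i>, with φ_0 = 1, φ_1 = x, φ_2 = x^2.
G =
  [2, 0, 2/3]
  [0, 2/3, 0]
  [2/3, 0, 2/5],
b = (58/15, -6/5, 202/105).
Solving gives a_0 = 26/35, a_1 = -9/5, a_2 = 25/7, so
  g(x) = 25*x^2/7 - 9*x/5 + 26/35.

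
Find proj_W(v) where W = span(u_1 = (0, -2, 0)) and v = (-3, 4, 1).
proj_W(v) = (0, 4, 0)

Set up U = [u_1 | ... | u_1] ∈ R^(3×1). The projector onto W = col(U) is P = U (U^T U)^(-1) U^T.
Compute U^T U =
  [4],
and U^T v = (-8).
Solve U^T U · c = U^T v for the coefficients: c = (-2). The projection is proj_W(v) = U c.
Check: (v - proj_W(v)) · u_1 = 0  (should be 0).
Result: proj_W(v) = (0, 4, 0).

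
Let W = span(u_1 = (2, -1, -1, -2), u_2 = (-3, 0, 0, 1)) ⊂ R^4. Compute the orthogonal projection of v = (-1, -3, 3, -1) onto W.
proj_W(v) = (-7/9, -4/9, -4/9, -1/3)

Set up U = [u_1 | ... | u_2] ∈ R^(4×2). The projector onto W = col(U) is P = U (U^T U)^(-1) U^T.
Compute U^T U =
  [10, -8]
  [-8, 10],
and U^T v = (0, 2).
Solve U^T U · c = U^T v for the coefficients: c = (4/9, 5/9). The projection is proj_W(v) = U c.
Check: (v - proj_W(v)) · u_1 = 0  (should be 0).
Check: (v - proj_W(v)) · u_2 = 0  (should be 0).
Result: proj_W(v) = (-7/9, -4/9, -4/9, -1/3).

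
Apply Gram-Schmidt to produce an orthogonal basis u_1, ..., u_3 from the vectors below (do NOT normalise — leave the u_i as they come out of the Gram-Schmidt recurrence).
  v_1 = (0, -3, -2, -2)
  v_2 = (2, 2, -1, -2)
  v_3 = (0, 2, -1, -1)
Orthogonal basis:
  u_1 = (0, -3, -2, -2)
  u_2 = (2, 2, -1, -2)
  u_3 = (-14/13, 126/221, -154/221, -35/221)

Apply the Gram-Schmidt recurrence
  u_1 = v_1
  u_i = v_i − Σ_{j<i} ((v_i · u_j) / (u_j · u_j)) · u_j.

Step by step this gives:
  u_1 = (0, -3, -2, -2)
  u_2 = (2, 2, -1, -2)
  u_3 = (-14/13, 126/221, -154/221, -35/221)

Orthogonality check:
  u_2 · u_1 = 0 (should be 0)
  u_3 · u_1 = 0 (should be 0)
  u_3 · u_2 = 0 (should be 0)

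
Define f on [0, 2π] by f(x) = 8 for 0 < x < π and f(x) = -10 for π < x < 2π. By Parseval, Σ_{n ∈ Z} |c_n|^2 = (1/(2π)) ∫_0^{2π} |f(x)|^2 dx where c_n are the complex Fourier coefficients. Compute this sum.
Σ |c_n|^2 = 82

Parseval equates the L^2 energy of f (normalised by 1/(2π)) with the ℓ^2 sum of its Fourier coefficients: (1/(2π)) ∫_0^{2π} |f|^2 = Σ |c_n|^2.
Compute the left side: (1/(2π)) [∫_0^π 8^2 dx + ∫_π^{2π} (-10)^2 dx] = (1/(2π)) · (64π + 100π) = (64 + 100)/2 = 82.
So Σ_{n ∈ Z} |c_n|^2 = 82.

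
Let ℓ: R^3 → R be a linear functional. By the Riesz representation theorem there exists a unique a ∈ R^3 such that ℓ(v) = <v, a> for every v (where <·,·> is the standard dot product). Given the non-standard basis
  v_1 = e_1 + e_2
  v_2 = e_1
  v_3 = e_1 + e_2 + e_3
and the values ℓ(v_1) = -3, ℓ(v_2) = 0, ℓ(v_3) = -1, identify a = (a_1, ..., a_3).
a = (0, -3, 2)

Write a = (a_1, ..., a_3) in the standard basis. For each basis vector v_i, ℓ(v_i) = <v_i, a> is a linear equation in the a_j's. Collect the n equations into a matrix system V a = ℓ, where row i of V is v_i (expressed in the standard basis). Since V is invertible (lower-triangular with 1s on the diagonal, up to permutation), solve by back-substitution:
  V =
[[1, 1, 0],
 [1, 0, 0],
 [1, 1, 1]]
  V a = (-3, 0, -1)
Solving gives a = (0, -3, 2).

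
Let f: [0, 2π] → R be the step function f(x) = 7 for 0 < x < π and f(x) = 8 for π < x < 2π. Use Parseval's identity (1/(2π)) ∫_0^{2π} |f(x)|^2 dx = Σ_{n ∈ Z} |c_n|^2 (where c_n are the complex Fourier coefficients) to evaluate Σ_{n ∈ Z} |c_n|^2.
Σ |c_n|^2 = 113/2

Parseval equates the L^2 energy of f (normalised by 1/(2π)) with the ℓ^2 sum of its Fourier coefficients: (1/(2π)) ∫_0^{2π} |f|^2 = Σ |c_n|^2.
Compute the left side: (1/(2π)) [∫_0^π 7^2 dx + ∫_π^{2π} 8^2 dx] = (1/(2π)) · (49π + 64π) = (49 + 64)/2 = 113/2.
So Σ_{n ∈ Z} |c_n|^2 = 113/2.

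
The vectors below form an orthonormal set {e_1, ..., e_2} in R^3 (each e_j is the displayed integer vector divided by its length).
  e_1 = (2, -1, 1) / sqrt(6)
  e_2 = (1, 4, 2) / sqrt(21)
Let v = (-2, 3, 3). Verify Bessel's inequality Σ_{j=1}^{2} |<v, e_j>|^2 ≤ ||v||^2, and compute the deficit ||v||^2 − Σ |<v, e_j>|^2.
Σ |<v, e_j>|^2 = 104/7; ||v||^2 = 22; deficit = 50/7

Write each e_j = u_j / sqrt(<u_j, u_j>) where u_j is the displayed integer vector. Then <v, e_j> = <v, u_j> / sqrt(<u_j, u_j>), so |<v, e_j>|^2 = <v, u_j>^2 / <u_j, u_j>.
Coefficients: <v, e_1> = -4/sqrt(6), <v, e_2> = 16/sqrt(21).
Square and sum: Σ |<v, e_j>|^2 = 104/7.
Compute ||v||^2 = v·v = 22.
Deficit = 22 − 104/7 = 50/7 ≥ 0, confirming Bessel's inequality. (The deficit equals ||v − Σ <v,e_j> e_j||^2, the squared distance from v to span{e_j}.)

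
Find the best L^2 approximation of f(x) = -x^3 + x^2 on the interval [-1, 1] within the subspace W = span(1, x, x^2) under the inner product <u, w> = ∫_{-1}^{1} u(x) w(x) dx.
g(x) = x^2 - 3*x/5

The best approximation g ∈ W is the orthogonal projection of f onto W. Writing g = a_0 + a_1 x + a_2 x^2, the coefficients solve the normal equations G · a = b where
  G_{ij} = <φ_i, φ_j> and b_i = <f, φ_i>, with φ_0 = 1, φ_1 = x, φ_2 = x^2.
G =
  [2, 0, 2/3]
  [0, 2/3, 0]
  [2/3, 0, 2/5],
b = (2/3, -2/5, 2/5).
Solving gives a_0 = 0, a_1 = -3/5, a_2 = 1, so
  g(x) = x^2 - 3*x/5.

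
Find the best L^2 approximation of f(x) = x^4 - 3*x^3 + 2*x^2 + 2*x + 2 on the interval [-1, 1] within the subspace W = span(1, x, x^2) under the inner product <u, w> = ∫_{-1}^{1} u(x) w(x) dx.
g(x) = 20*x^2/7 + x/5 + 67/35

The best approximation g ∈ W is the orthogonal projection of f onto W. Writing g = a_0 + a_1 x + a_2 x^2, the coefficients solve the normal equations G · a = b where
  G_{ij} = <φ_i, φ_j> and b_i = <f, φ_i>, with φ_0 = 1, φ_1 = x, φ_2 = x^2.
G =
  [2, 0, 2/3]
  [0, 2/3, 0]
  [2/3, 0, 2/5],
b = (86/15, 2/15, 254/105).
Solving gives a_0 = 67/35, a_1 = 1/5, a_2 = 20/7, so
  g(x) = 20*x^2/7 + x/5 + 67/35.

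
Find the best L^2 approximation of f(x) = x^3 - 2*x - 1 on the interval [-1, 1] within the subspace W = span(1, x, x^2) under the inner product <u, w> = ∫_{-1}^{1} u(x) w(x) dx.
g(x) = -7*x/5 - 1

The best approximation g ∈ W is the orthogonal projection of f onto W. Writing g = a_0 + a_1 x + a_2 x^2, the coefficients solve the normal equations G · a = b where
  G_{ij} = <φ_i, φ_j> and b_i = <f, φ_i>, with φ_0 = 1, φ_1 = x, φ_2 = x^2.
G =
  [2, 0, 2/3]
  [0, 2/3, 0]
  [2/3, 0, 2/5],
b = (-2, -14/15, -2/3).
Solving gives a_0 = -1, a_1 = -7/5, a_2 = 0, so
  g(x) = -7*x/5 - 1.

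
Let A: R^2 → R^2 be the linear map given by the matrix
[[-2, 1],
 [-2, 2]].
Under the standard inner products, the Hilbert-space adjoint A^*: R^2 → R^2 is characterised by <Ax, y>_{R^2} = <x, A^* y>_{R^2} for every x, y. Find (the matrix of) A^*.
A^* = A^T =
[[-2, -2],
 [1, 2]]

For real matrices with standard dot products, the defining identity <Ax, y> = <x, A^* y> gives (Ax)^T y = x^T (A^*) y, i.e. x^T A^T y = x^T (A^*) y. Since this holds for all x, y, we must have A^* = A^T. Therefore
A^* =
[[-2, -2],
 [1, 2]].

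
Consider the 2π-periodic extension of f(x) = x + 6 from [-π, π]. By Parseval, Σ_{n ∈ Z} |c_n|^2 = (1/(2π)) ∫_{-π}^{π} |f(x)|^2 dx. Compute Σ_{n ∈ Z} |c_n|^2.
Σ |c_n|^2 = π^2/3 + 36

Expand and integrate term by term over [-π, π]:
  ∫ (x)^2 dx = 1·(2π^3/3); ∫ 2·1·(6)·x dx = 0 (odd integrand); ∫ 6^2 dx = 36·2π.
So (1/(2π)) ∫_{-π}^{π} (x + 6)^2 dx = 1π^2/3 + 36 = π^2/3 + 36.
Parseval ⇒ Σ |c_n|^2 = π^2/3 + 36.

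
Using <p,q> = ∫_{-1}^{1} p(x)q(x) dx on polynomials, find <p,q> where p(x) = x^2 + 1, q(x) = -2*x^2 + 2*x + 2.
<p,q> = 16/5

Expand the product: p(x)·q(x) = -2*x^4 + 2*x^3 + 2*x + 2.
∫_{-1}^{1} of each monomial x^k gives [2/(k+1) if k even, 0 if k odd]. Integrating term-by-term (or equivalently evaluating the antiderivative F(x) = -2*x^5/5 + x^4/2 + x^2 + 2*x at the endpoints):
  F(1) − F(−1) = 31/10 − (-1/10) = 16/5.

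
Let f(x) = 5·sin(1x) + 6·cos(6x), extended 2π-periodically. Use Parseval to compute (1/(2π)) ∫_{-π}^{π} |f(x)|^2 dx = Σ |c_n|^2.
Σ |c_n|^2 = 61/2

Expand |f|^2 and use orthogonality of {sin(nx), cos(mx)} on [-π, π]:
  ∫_{-π}^{π} sin(nx)^2 dx = π, ∫ cos(mx)^2 dx = π, and cross terms integrate to 0.
So ∫_{-π}^{π} f(x)^2 dx = 5^2 · π + 6^2 · π = (25 + 36)π.
Divide by 2π: (25 + 36)/2 = 61/2.
By Parseval, this equals Σ |c_n|^2.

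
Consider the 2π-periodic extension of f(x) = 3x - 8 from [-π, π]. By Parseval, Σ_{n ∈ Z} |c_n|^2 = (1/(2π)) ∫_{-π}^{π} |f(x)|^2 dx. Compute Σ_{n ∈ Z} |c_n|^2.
Σ |c_n|^2 = 3π^2 + 64

Expand and integrate term by term over [-π, π]:
  ∫ (3x)^2 dx = 9·(2π^3/3); ∫ 2·3·(-8)·x dx = 0 (odd integrand); ∫ (-8)^2 dx = 64·2π.
So (1/(2π)) ∫_{-π}^{π} (3x - 8)^2 dx = 9π^2/3 + 64 = 3π^2 + 64.
Parseval ⇒ Σ |c_n|^2 = 3π^2 + 64.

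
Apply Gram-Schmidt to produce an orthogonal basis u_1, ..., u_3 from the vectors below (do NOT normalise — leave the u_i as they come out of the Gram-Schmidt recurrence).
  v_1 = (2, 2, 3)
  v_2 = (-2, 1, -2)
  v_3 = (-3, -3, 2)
Orthogonal basis:
  u_1 = (2, 2, 3)
  u_2 = (-18/17, 33/17, -10/17)
  u_3 = (-273/89, -78/89, 234/89)

Apply the Gram-Schmidt recurrence
  u_1 = v_1
  u_i = v_i − Σ_{j<i} ((v_i · u_j) / (u_j · u_j)) · u_j.

Step by step this gives:
  u_1 = (2, 2, 3)
  u_2 = (-18/17, 33/17, -10/17)
  u_3 = (-273/89, -78/89, 234/89)

Orthogonality check:
  u_2 · u_1 = 0 (should be 0)
  u_3 · u_1 = 0 (should be 0)
  u_3 · u_2 = 0 (should be 0)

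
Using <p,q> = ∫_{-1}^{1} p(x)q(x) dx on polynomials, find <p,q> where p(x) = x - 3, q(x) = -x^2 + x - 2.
<p,q> = 44/3

Expand the product: p(x)·q(x) = -x^3 + 4*x^2 - 5*x + 6.
∫_{-1}^{1} of each monomial x^k gives [2/(k+1) if k even, 0 if k odd]. Integrating term-by-term (or equivalently evaluating the antiderivative F(x) = -x^4/4 + 4*x^3/3 - 5*x^2/2 + 6*x at the endpoints):
  F(1) − F(−1) = 55/12 − (-121/12) = 44/3.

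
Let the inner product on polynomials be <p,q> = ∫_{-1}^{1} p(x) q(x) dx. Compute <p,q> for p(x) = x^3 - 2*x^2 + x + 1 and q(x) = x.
<p,q> = 16/15

Expand the product: p(x)·q(x) = x^4 - 2*x^3 + x^2 + x.
∫_{-1}^{1} of each monomial x^k gives [2/(k+1) if k even, 0 if k odd]. Integrating term-by-term (or equivalently evaluating the antiderivative F(x) = x^5/5 - x^4/2 + x^3/3 + x^2/2 at the endpoints):
  F(1) − F(−1) = 8/15 − (-8/15) = 16/15.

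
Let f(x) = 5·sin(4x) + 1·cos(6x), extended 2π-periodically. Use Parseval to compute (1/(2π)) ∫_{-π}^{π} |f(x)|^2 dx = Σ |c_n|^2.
Σ |c_n|^2 = 13

Expand |f|^2 and use orthogonality of {sin(nx), cos(mx)} on [-π, π]:
  ∫_{-π}^{π} sin(nx)^2 dx = π, ∫ cos(mx)^2 dx = π, and cross terms integrate to 0.
So ∫_{-π}^{π} f(x)^2 dx = 5^2 · π + 1^2 · π = (25 + 1)π.
Divide by 2π: (25 + 1)/2 = 13.
By Parseval, this equals Σ |c_n|^2.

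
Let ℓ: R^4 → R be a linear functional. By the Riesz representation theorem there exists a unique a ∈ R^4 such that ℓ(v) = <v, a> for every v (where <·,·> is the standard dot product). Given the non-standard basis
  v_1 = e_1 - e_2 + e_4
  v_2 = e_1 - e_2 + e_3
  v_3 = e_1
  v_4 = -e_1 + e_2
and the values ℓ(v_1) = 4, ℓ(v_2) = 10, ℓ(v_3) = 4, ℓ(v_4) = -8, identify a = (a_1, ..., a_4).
a = (4, -4, 2, -4)

Write a = (a_1, ..., a_4) in the standard basis. For each basis vector v_i, ℓ(v_i) = <v_i, a> is a linear equation in the a_j's. Collect the n equations into a matrix system V a = ℓ, where row i of V is v_i (expressed in the standard basis). Since V is invertible (lower-triangular with 1s on the diagonal, up to permutation), solve by back-substitution:
  V =
[[1, -1, 0, 1],
 [1, -1, 1, 0],
 [1, 0, 0, 0],
 [-1, 1, 0, 0]]
  V a = (4, 10, 4, -8)
Solving gives a = (4, -4, 2, -4).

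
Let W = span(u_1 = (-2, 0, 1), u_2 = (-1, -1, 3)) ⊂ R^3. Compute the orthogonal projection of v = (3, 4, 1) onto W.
proj_W(v) = (13/6, -1/6, -2/3)

Set up U = [u_1 | ... | u_2] ∈ R^(3×2). The projector onto W = col(U) is P = U (U^T U)^(-1) U^T.
Compute U^T U =
  [5, 5]
  [5, 11],
and U^T v = (-5, -4).
Solve U^T U · c = U^T v for the coefficients: c = (-7/6, 1/6). The projection is proj_W(v) = U c.
Check: (v - proj_W(v)) · u_1 = 0  (should be 0).
Check: (v - proj_W(v)) · u_2 = 0  (should be 0).
Result: proj_W(v) = (13/6, -1/6, -2/3).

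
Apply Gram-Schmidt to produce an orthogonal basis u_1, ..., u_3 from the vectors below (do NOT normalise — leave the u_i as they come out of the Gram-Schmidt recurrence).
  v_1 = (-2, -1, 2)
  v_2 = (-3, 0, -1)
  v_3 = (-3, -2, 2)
Orthogonal basis:
  u_1 = (-2, -1, 2)
  u_2 = (-19/9, 4/9, -17/9)
  u_3 = (7/74, -28/37, -21/74)

Apply the Gram-Schmidt recurrence
  u_1 = v_1
  u_i = v_i − Σ_{j<i} ((v_i · u_j) / (u_j · u_j)) · u_j.

Step by step this gives:
  u_1 = (-2, -1, 2)
  u_2 = (-19/9, 4/9, -17/9)
  u_3 = (7/74, -28/37, -21/74)

Orthogonality check:
  u_2 · u_1 = 0 (should be 0)
  u_3 · u_1 = 0 (should be 0)
  u_3 · u_2 = 0 (should be 0)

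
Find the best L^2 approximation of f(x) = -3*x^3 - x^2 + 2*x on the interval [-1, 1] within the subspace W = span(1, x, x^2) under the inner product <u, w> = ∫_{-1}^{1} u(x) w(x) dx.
g(x) = -x^2 + x/5

The best approximation g ∈ W is the orthogonal projection of f onto W. Writing g = a_0 + a_1 x + a_2 x^2, the coefficients solve the normal equations G · a = b where
  G_{ij} = <φ_i, φ_j> and b_i = <f, φ_i>, with φ_0 = 1, φ_1 = x, φ_2 = x^2.
G =
  [2, 0, 2/3]
  [0, 2/3, 0]
  [2/3, 0, 2/5],
b = (-2/3, 2/15, -2/5).
Solving gives a_0 = 0, a_1 = 1/5, a_2 = -1, so
  g(x) = -x^2 + x/5.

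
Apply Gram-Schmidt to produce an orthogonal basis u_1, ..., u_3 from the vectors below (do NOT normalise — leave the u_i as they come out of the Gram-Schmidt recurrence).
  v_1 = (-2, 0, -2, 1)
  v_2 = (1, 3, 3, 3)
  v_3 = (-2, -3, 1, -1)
Orthogonal basis:
  u_1 = (-2, 0, -2, 1)
  u_2 = (-1/9, 3, 17/9, 32/9)
  u_3 = (-414/227, -399/227, 455/227, 82/227)

Apply the Gram-Schmidt recurrence
  u_1 = v_1
  u_i = v_i − Σ_{j<i} ((v_i · u_j) / (u_j · u_j)) · u_j.

Step by step this gives:
  u_1 = (-2, 0, -2, 1)
  u_2 = (-1/9, 3, 17/9, 32/9)
  u_3 = (-414/227, -399/227, 455/227, 82/227)

Orthogonality check:
  u_2 · u_1 = 0 (should be 0)
  u_3 · u_1 = 0 (should be 0)
  u_3 · u_2 = 0 (should be 0)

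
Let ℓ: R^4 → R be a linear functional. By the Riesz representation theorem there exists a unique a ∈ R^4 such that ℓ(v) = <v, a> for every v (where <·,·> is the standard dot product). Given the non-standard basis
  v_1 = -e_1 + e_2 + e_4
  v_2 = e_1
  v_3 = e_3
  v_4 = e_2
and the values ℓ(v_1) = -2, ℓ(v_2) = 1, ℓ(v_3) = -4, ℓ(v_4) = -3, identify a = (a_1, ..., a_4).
a = (1, -3, -4, 2)

Write a = (a_1, ..., a_4) in the standard basis. For each basis vector v_i, ℓ(v_i) = <v_i, a> is a linear equation in the a_j's. Collect the n equations into a matrix system V a = ℓ, where row i of V is v_i (expressed in the standard basis). Since V is invertible (lower-triangular with 1s on the diagonal, up to permutation), solve by back-substitution:
  V =
[[-1, 1, 0, 1],
 [1, 0, 0, 0],
 [0, 0, 1, 0],
 [0, 1, 0, 0]]
  V a = (-2, 1, -4, -3)
Solving gives a = (1, -3, -4, 2).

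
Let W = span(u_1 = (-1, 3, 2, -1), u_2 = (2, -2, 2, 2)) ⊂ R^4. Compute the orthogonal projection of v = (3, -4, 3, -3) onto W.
proj_W(v) = (30/17, -32/17, 27/17, 30/17)

Set up U = [u_1 | ... | u_2] ∈ R^(4×2). The projector onto W = col(U) is P = U (U^T U)^(-1) U^T.
Compute U^T U =
  [15, -6]
  [-6, 16],
and U^T v = (-6, 14).
Solve U^T U · c = U^T v for the coefficients: c = (-1/17, 29/34). The projection is proj_W(v) = U c.
Check: (v - proj_W(v)) · u_1 = 0  (should be 0).
Check: (v - proj_W(v)) · u_2 = 0  (should be 0).
Result: proj_W(v) = (30/17, -32/17, 27/17, 30/17).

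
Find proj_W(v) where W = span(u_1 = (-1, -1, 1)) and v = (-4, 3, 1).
proj_W(v) = (-2/3, -2/3, 2/3)

Set up U = [u_1 | ... | u_1] ∈ R^(3×1). The projector onto W = col(U) is P = U (U^T U)^(-1) U^T.
Compute U^T U =
  [3],
and U^T v = (2).
Solve U^T U · c = U^T v for the coefficients: c = (2/3). The projection is proj_W(v) = U c.
Check: (v - proj_W(v)) · u_1 = 0  (should be 0).
Result: proj_W(v) = (-2/3, -2/3, 2/3).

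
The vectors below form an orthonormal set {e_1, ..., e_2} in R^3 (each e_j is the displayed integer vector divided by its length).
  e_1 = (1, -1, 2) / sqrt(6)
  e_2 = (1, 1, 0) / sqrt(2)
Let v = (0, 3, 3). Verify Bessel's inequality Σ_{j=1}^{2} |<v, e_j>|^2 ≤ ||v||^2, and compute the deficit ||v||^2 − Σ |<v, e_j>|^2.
Σ |<v, e_j>|^2 = 6; ||v||^2 = 18; deficit = 12

Write each e_j = u_j / sqrt(<u_j, u_j>) where u_j is the displayed integer vector. Then <v, e_j> = <v, u_j> / sqrt(<u_j, u_j>), so |<v, e_j>|^2 = <v, u_j>^2 / <u_j, u_j>.
Coefficients: <v, e_1> = 3/sqrt(6), <v, e_2> = 3/sqrt(2).
Square and sum: Σ |<v, e_j>|^2 = 6.
Compute ||v||^2 = v·v = 18.
Deficit = 18 − 6 = 12 ≥ 0, confirming Bessel's inequality. (The deficit equals ||v − Σ <v,e_j> e_j||^2, the squared distance from v to span{e_j}.)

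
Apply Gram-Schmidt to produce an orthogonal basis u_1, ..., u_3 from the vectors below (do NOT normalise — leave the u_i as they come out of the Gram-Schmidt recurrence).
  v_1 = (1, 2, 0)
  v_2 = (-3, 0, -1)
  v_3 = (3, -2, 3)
Orthogonal basis:
  u_1 = (1, 2, 0)
  u_2 = (-12/5, 6/5, -1)
  u_3 = (-20/41, 10/41, 60/41)

Apply the Gram-Schmidt recurrence
  u_1 = v_1
  u_i = v_i − Σ_{j<i} ((v_i · u_j) / (u_j · u_j)) · u_j.

Step by step this gives:
  u_1 = (1, 2, 0)
  u_2 = (-12/5, 6/5, -1)
  u_3 = (-20/41, 10/41, 60/41)

Orthogonality check:
  u_2 · u_1 = 0 (should be 0)
  u_3 · u_1 = 0 (should be 0)
  u_3 · u_2 = 0 (should be 0)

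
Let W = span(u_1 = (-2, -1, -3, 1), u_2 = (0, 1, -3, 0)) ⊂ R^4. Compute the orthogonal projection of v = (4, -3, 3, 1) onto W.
proj_W(v) = (34/43, -21/43, 165/43, -17/43)

Set up U = [u_1 | ... | u_2] ∈ R^(4×2). The projector onto W = col(U) is P = U (U^T U)^(-1) U^T.
Compute U^T U =
  [15, 8]
  [8, 10],
and U^T v = (-13, -12).
Solve U^T U · c = U^T v for the coefficients: c = (-17/43, -38/43). The projection is proj_W(v) = U c.
Check: (v - proj_W(v)) · u_1 = 0  (should be 0).
Check: (v - proj_W(v)) · u_2 = 0  (should be 0).
Result: proj_W(v) = (34/43, -21/43, 165/43, -17/43).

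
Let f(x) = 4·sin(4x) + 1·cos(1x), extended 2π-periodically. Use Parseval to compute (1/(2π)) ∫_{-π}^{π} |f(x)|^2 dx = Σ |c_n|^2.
Σ |c_n|^2 = 17/2

Expand |f|^2 and use orthogonality of {sin(nx), cos(mx)} on [-π, π]:
  ∫_{-π}^{π} sin(nx)^2 dx = π, ∫ cos(mx)^2 dx = π, and cross terms integrate to 0.
So ∫_{-π}^{π} f(x)^2 dx = 4^2 · π + 1^2 · π = (16 + 1)π.
Divide by 2π: (16 + 1)/2 = 17/2.
By Parseval, this equals Σ |c_n|^2.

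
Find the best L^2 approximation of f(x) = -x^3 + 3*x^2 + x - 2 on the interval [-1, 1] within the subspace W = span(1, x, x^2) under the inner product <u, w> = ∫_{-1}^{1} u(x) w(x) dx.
g(x) = 3*x^2 + 2*x/5 - 2

The best approximation g ∈ W is the orthogonal projection of f onto W. Writing g = a_0 + a_1 x + a_2 x^2, the coefficients solve the normal equations G · a = b where
  G_{ij} = <φ_i, φ_j> and b_i = <f, φ_i>, with φ_0 = 1, φ_1 = x, φ_2 = x^2.
G =
  [2, 0, 2/3]
  [0, 2/3, 0]
  [2/3, 0, 2/5],
b = (-2, 4/15, -2/15).
Solving gives a_0 = -2, a_1 = 2/5, a_2 = 3, so
  g(x) = 3*x^2 + 2*x/5 - 2.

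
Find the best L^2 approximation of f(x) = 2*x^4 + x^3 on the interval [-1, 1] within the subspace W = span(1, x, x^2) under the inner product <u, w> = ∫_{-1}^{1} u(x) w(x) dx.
g(x) = 12*x^2/7 + 3*x/5 - 6/35

The best approximation g ∈ W is the orthogonal projection of f onto W. Writing g = a_0 + a_1 x + a_2 x^2, the coefficients solve the normal equations G · a = b where
  G_{ij} = <φ_i, φ_j> and b_i = <f, φ_i>, with φ_0 = 1, φ_1 = x, φ_2 = x^2.
G =
  [2, 0, 2/3]
  [0, 2/3, 0]
  [2/3, 0, 2/5],
b = (4/5, 2/5, 4/7).
Solving gives a_0 = -6/35, a_1 = 3/5, a_2 = 12/7, so
  g(x) = 12*x^2/7 + 3*x/5 - 6/35.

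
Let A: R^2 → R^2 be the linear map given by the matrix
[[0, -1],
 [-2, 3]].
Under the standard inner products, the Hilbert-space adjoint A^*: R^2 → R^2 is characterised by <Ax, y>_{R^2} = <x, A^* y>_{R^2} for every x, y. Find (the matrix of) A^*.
A^* = A^T =
[[0, -2],
 [-1, 3]]

For real matrices with standard dot products, the defining identity <Ax, y> = <x, A^* y> gives (Ax)^T y = x^T (A^*) y, i.e. x^T A^T y = x^T (A^*) y. Since this holds for all x, y, we must have A^* = A^T. Therefore
A^* =
[[0, -2],
 [-1, 3]].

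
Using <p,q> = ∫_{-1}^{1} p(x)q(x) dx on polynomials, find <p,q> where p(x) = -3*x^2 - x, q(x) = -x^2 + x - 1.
<p,q> = 38/15

Expand the product: p(x)·q(x) = 3*x^4 - 2*x^3 + 2*x^2 + x.
∫_{-1}^{1} of each monomial x^k gives [2/(k+1) if k even, 0 if k odd]. Integrating term-by-term (or equivalently evaluating the antiderivative F(x) = 3*x^5/5 - x^4/2 + 2*x^3/3 + x^2/2 at the endpoints):
  F(1) − F(−1) = 19/15 − (-19/15) = 38/15.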